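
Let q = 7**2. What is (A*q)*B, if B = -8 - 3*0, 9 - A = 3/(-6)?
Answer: -3724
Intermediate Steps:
A = 19/2 (A = 9 - 3/(-6) = 9 - 3*(-1)/6 = 9 - 1*(-1/2) = 9 + 1/2 = 19/2 ≈ 9.5000)
q = 49
B = -8 (B = -8 - 1*0 = -8 + 0 = -8)
(A*q)*B = ((19/2)*49)*(-8) = (931/2)*(-8) = -3724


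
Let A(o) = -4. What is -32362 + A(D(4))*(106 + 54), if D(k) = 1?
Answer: -33002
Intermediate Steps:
-32362 + A(D(4))*(106 + 54) = -32362 - 4*(106 + 54) = -32362 - 4*160 = -32362 - 640 = -33002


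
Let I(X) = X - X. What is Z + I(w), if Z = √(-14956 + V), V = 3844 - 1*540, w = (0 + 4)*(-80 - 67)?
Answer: 2*I*√2913 ≈ 107.94*I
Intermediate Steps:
w = -588 (w = 4*(-147) = -588)
V = 3304 (V = 3844 - 540 = 3304)
I(X) = 0
Z = 2*I*√2913 (Z = √(-14956 + 3304) = √(-11652) = 2*I*√2913 ≈ 107.94*I)
Z + I(w) = 2*I*√2913 + 0 = 2*I*√2913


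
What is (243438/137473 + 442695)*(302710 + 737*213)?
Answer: 27976267073949543/137473 ≈ 2.0350e+11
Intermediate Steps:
(243438/137473 + 442695)*(302710 + 737*213) = (243438*(1/137473) + 442695)*(302710 + 156981) = (243438/137473 + 442695)*459691 = (60858853173/137473)*459691 = 27976267073949543/137473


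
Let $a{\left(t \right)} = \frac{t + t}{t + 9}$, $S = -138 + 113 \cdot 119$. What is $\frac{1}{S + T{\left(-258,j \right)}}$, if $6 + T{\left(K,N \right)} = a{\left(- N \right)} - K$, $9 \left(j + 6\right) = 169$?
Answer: $\frac{17}{230652} \approx 7.3704 \cdot 10^{-5}$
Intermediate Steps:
$S = 13309$ ($S = -138 + 13447 = 13309$)
$a{\left(t \right)} = \frac{2 t}{9 + t}$
$j = \frac{115}{9}$ ($j = -6 + \frac{1}{9} \cdot 169 = -6 + \frac{169}{9} = \frac{115}{9} \approx 12.778$)
$T{\left(K,N \right)} = -6 - K - \frac{2 N}{9 - N}$ ($T{\left(K,N \right)} = -6 - \left(K - \frac{2 \left(- N\right)}{9 - N}\right) = -6 - \left(K + \frac{2 N}{9 - N}\right) = -6 - K - \frac{2 N}{9 - N}$)
$\frac{1}{S + T{\left(-258,j \right)}} = \frac{1}{13309 + \frac{2 \cdot \frac{115}{9} - \left(-9 + \frac{115}{9}\right) \left(6 - 258\right)}{-9 + \frac{115}{9}}} = \frac{1}{13309 + \frac{\frac{230}{9} - \frac{34}{9} \left(-252\right)}{\frac{34}{9}}} = \frac{1}{13309 + \frac{9 \left(\frac{230}{9} + 952\right)}{34}} = \frac{1}{13309 + \frac{9}{34} \cdot \frac{8798}{9}} = \frac{1}{13309 + \frac{4399}{17}} = \frac{1}{\frac{230652}{17}} = \frac{17}{230652}$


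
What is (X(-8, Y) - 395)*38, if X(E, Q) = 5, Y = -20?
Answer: -14820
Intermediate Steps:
(X(-8, Y) - 395)*38 = (5 - 395)*38 = -390*38 = -14820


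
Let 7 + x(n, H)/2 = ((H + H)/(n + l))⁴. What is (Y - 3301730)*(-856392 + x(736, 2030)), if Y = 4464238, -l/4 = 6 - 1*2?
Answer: -208530228281016109/209952 ≈ -9.9323e+11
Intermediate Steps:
l = -16 (l = -4*(6 - 1*2) = -4*(6 - 2) = -4*4 = -16)
x(n, H) = -14 + 32*H⁴/(-16 + n)⁴ (x(n, H) = -14 + 2*((H + H)/(n - 16))⁴ = -14 + 2*((2*H)/(-16 + n))⁴ = -14 + 2*(2*H/(-16 + n))⁴ = -14 + 2*(16*H⁴/(-16 + n)⁴) = -14 + 32*H⁴/(-16 + n)⁴)
(Y - 3301730)*(-856392 + x(736, 2030)) = (4464238 - 3301730)*(-856392 + (-14 + 32*2030⁴/(-16 + 736)⁴)) = 1162508*(-856392 + (-14 + 32*16981816810000/720⁴)) = 1162508*(-856392 + (-14 + 32*16981816810000*(1/268738560000))) = 1162508*(-856392 + (-14 + 1698181681/839808)) = 1162508*(-856392 + 1686424369/839808) = 1162508*(-717518428367/839808) = -208530228281016109/209952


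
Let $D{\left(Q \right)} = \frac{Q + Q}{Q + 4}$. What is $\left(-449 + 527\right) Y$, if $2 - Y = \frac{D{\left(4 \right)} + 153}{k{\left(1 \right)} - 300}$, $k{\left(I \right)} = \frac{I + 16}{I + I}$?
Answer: $\frac{10452}{53} \approx 197.21$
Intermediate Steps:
$D{\left(Q \right)} = \frac{2 Q}{4 + Q}$
$k{\left(I \right)} = \frac{16 + I}{2 I}$
$Y = \frac{134}{53}$ ($Y = 2 - \frac{2 \cdot 4 \frac{1}{4 + 4} + 153}{\frac{16 + 1}{2 \cdot 1} - 300} = 2 - \frac{2 \cdot 4 \cdot \frac{1}{8} + 153}{\frac{1}{2} \cdot 1 \cdot 17 - 300} = 2 - \frac{2 \cdot 4 \cdot \frac{1}{8} + 153}{\frac{17}{2} - 300} = 2 - \frac{1 + 153}{- \frac{583}{2}} = 2 - 154 \left(- \frac{2}{583}\right) = 2 - - \frac{28}{53} = 2 + \frac{28}{53} = \frac{134}{53} \approx 2.5283$)
$\left(-449 + 527\right) Y = \left(-449 + 527\right) \frac{134}{53} = 78 \cdot \frac{134}{53} = \frac{10452}{53}$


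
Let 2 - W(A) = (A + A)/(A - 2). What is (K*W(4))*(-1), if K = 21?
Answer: 42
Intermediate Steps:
W(A) = 2 - 2*A/(-2 + A) (W(A) = 2 - (A + A)/(A - 2) = 2 - 2*A/(-2 + A))
(K*W(4))*(-1) = (21*(-4/(-2 + 4)))*(-1) = (21*(-4/2))*(-1) = (21*(-4*½))*(-1) = (21*(-2))*(-1) = -42*(-1) = 42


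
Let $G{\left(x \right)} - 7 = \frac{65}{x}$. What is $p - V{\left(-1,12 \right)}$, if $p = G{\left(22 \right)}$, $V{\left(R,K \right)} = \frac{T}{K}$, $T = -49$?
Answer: $\frac{1853}{132} \approx 14.038$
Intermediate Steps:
$V{\left(R,K \right)} = - \frac{49}{K}$
$G{\left(x \right)} = 7 + \frac{65}{x}$
$p = \frac{219}{22}$ ($p = 7 + \frac{65}{22} = \frac{219}{22} \approx 9.9545$)
$p - V{\left(-1,12 \right)} = \frac{219}{22} - - \frac{49}{12} = \frac{219}{22} + \frac{49}{12} = \frac{1853}{132}$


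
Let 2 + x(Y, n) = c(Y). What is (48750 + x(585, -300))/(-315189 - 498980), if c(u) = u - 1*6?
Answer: -49327/814169 ≈ -0.060586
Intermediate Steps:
c(u) = -6 + u (c(u) = u - 6 = -6 + u)
x(Y, n) = -8 + Y (x(Y, n) = -2 + (-6 + Y) = -8 + Y)
(48750 + x(585, -300))/(-315189 - 498980) = (48750 + (-8 + 585))/(-315189 - 498980) = (48750 + 577)/(-814169) = 49327*(-1/814169) = -49327/814169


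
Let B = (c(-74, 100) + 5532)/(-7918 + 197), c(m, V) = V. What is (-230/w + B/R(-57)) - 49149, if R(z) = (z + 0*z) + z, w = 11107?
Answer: -240248116965469/4888157379 ≈ -49149.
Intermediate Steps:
R(z) = 2*z (R(z) = (z + 0) + z = z + z = 2*z)
B = -5632/7721 (B = (100 + 5532)/(-7918 + 197) = 5632/(-7721) = 5632*(-1/7721) = -5632/7721 ≈ -0.72944)
(-230/w + B/R(-57)) - 49149 = (-230/11107 - 5632/(7721*(2*(-57)))) - 49149 = (-230*1/11107 - 5632/7721/(-114)) - 49149 = (-230/11107 - 5632/7721*(-1/114)) - 49149 = (-230/11107 + 2816/440097) - 49149 = -69944998/4888157379 - 49149 = -240248116965469/4888157379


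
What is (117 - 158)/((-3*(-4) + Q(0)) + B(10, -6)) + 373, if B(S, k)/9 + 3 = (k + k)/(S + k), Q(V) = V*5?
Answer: 15707/42 ≈ 373.98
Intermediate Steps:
Q(V) = 5*V
B(S, k) = -27 + 18*k/(S + k) (B(S, k) = -27 + 9*((k + k)/(S + k)) = -27 + 9*((2*k)/(S + k)) = -27 + 9*(2*k/(S + k)) = -27 + 18*k/(S + k))
(117 - 158)/((-3*(-4) + Q(0)) + B(10, -6)) + 373 = (117 - 158)/((-3*(-4) + 5*0) + 9*(-1*(-6) - 3*10)/(10 - 6)) + 373 = -41/((12 + 0) + 9*(6 - 30)/4) + 373 = -41/(12 + 9*(1/4)*(-24)) + 373 = -41/(12 - 54) + 373 = -41/(-42) + 373 = -41*(-1/42) + 373 = 41/42 + 373 = 15707/42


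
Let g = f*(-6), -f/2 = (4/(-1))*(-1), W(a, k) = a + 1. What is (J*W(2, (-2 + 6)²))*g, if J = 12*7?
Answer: 12096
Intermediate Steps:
W(a, k) = 1 + a
f = -8 (f = -2*4/(-1)*(-1) = -2*(-1*4)*(-1) = -(-8)*(-1) = -2*4 = -8)
J = 84
g = 48 (g = -8*(-6) = 48)
(J*W(2, (-2 + 6)²))*g = (84*(1 + 2))*48 = (84*3)*48 = 252*48 = 12096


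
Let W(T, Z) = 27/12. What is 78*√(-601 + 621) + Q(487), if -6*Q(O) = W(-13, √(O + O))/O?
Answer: -3/3896 + 156*√5 ≈ 348.83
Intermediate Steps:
W(T, Z) = 9/4 (W(T, Z) = 27*(1/12) = 9/4)
Q(O) = -3/(8*O)
78*√(-601 + 621) + Q(487) = 78*√(-601 + 621) - 3/8/487 = 78*√20 - 3/8*1/487 = 78*(2*√5) - 3/3896 = 156*√5 - 3/3896 = -3/3896 + 156*√5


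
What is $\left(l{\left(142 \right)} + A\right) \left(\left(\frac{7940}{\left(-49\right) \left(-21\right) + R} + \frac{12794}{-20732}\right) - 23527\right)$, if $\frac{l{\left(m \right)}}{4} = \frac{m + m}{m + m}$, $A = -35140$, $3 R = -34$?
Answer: $\frac{184177207266336}{222869} \approx 8.2639 \cdot 10^{8}$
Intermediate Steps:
$R = - \frac{34}{3}$ ($R = \frac{1}{3} \left(-34\right) = - \frac{34}{3} \approx -11.333$)
$l{\left(m \right)} = 4$ ($l{\left(m \right)} = 4 \frac{m + m}{m + m} = 4 \frac{2 m}{2 m} = 4 \cdot 2 m \frac{1}{2 m} = 4 \cdot 1 = 4$)
$\left(l{\left(142 \right)} + A\right) \left(\left(\frac{7940}{\left(-49\right) \left(-21\right) + R} + \frac{12794}{-20732}\right) - 23527\right) = \left(4 - 35140\right) \left(\left(\frac{7940}{\left(-49\right) \left(-21\right) - \frac{34}{3}} + \frac{12794}{-20732}\right) - 23527\right) = - 35136 \left(\left(\frac{7940}{1029 - \frac{34}{3}} + 12794 \left(- \frac{1}{20732}\right)\right) - 23527\right) = - 35136 \left(\left(\frac{7940}{\frac{3053}{3}} - \frac{6397}{10366}\right) - 23527\right) = - 35136 \left(\left(7940 \cdot \frac{3}{3053} - \frac{6397}{10366}\right) - 23527\right) = - 35136 \left(\left(\frac{23820}{3053} - \frac{6397}{10366}\right) - 23527\right) = - 35136 \left(\frac{3202649}{445738} - 23527\right) = \left(-35136\right) \left(- \frac{10483675277}{445738}\right) = \frac{184177207266336}{222869}$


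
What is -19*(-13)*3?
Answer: 741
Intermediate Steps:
-19*(-13)*3 = 247*3 = 741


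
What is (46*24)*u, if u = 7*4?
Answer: 30912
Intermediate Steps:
u = 28
(46*24)*u = (46*24)*28 = 1104*28 = 30912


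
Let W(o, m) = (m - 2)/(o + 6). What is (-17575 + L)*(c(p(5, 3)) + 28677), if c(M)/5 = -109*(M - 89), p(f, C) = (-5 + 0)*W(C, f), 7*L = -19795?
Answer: -33458584220/21 ≈ -1.5933e+9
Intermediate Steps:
L = -19795/7 (L = (⅐)*(-19795) = -19795/7 ≈ -2827.9)
W(o, m) = (-2 + m)/(6 + o)
p(f, C) = -5*(-2 + f)/(6 + C) (p(f, C) = (-5 + 0)*((-2 + f)/(6 + C)) = -5*(-2 + f)/(6 + C))
c(M) = 48505 - 545*M (c(M) = 5*(-109*(M - 89)) = 5*(-109*(-89 + M)) = 5*(9701 - 109*M) = 48505 - 545*M)
(-17575 + L)*(c(p(5, 3)) + 28677) = (-17575 - 19795/7)*((48505 - 2725*(2 - 1*5)/(6 + 3)) + 28677) = -142820*((48505 - 2725*(2 - 5)/9) + 28677)/7 = -142820*((48505 - 2725*(-3)/9) + 28677)/7 = -142820*((48505 - 545*(-5/3)) + 28677)/7 = -142820*((48505 + 2725/3) + 28677)/7 = -142820*(148240/3 + 28677)/7 = -142820/7*234271/3 = -33458584220/21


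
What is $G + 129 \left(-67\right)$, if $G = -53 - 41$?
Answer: $-8737$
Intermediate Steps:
$G = -94$
$G + 129 \left(-67\right) = -94 + 129 \left(-67\right) = -94 - 8643 = -8737$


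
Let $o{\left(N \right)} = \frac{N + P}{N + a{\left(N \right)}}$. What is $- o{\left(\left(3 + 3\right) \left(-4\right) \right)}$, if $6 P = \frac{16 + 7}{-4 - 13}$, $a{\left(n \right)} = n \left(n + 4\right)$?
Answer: $\frac{2471}{46512} \approx 0.053126$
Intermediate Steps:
$a{\left(n \right)} = n \left(4 + n\right)$
$P = - \frac{23}{102}$ ($P = \frac{\left(16 + 7\right) \frac{1}{-4 - 13}}{6} = \frac{23 \frac{1}{-17}}{6} = \frac{23 \left(- \frac{1}{17}\right)}{6} = \frac{1}{6} \left(- \frac{23}{17}\right) = - \frac{23}{102} \approx -0.22549$)
$o{\left(N \right)} = \frac{- \frac{23}{102} + N}{N + N \left(4 + N\right)}$ ($o{\left(N \right)} = \frac{N - \frac{23}{102}}{N + N \left(4 + N\right)} = \frac{- \frac{23}{102} + N}{N + N \left(4 + N\right)}$)
$- o{\left(\left(3 + 3\right) \left(-4\right) \right)} = - \frac{- \frac{23}{102} + \left(3 + 3\right) \left(-4\right)}{\left(3 + 3\right) \left(-4\right) \left(5 + \left(3 + 3\right) \left(-4\right)\right)} = - \frac{- \frac{23}{102} + 6 \left(-4\right)}{6 \left(-4\right) \left(5 + 6 \left(-4\right)\right)} = - \frac{- \frac{23}{102} - 24}{\left(-24\right) \left(5 - 24\right)} = - \frac{\left(-1\right) \left(-2471\right)}{24 \left(-19\right) 102} = - \frac{\left(-1\right) \left(-1\right) \left(-2471\right)}{24 \cdot 19 \cdot 102} = \left(-1\right) \left(- \frac{2471}{46512}\right) = \frac{2471}{46512}$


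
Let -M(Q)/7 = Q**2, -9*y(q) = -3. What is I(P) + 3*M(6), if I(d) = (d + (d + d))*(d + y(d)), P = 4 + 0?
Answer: -704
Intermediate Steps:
y(q) = 1/3 (y(q) = -1/9*(-3) = 1/3)
P = 4
I(d) = 3*d*(1/3 + d) (I(d) = (d + (d + d))*(d + 1/3) = (d + 2*d)*(1/3 + d) = (3*d)*(1/3 + d) = 3*d*(1/3 + d))
M(Q) = -7*Q**2
I(P) + 3*M(6) = 4*(1 + 3*4) + 3*(-7*6**2) = 4*(1 + 12) + 3*(-7*36) = 4*13 + 3*(-252) = 52 - 756 = -704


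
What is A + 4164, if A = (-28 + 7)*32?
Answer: 3492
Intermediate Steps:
A = -672 (A = -21*32 = -672)
A + 4164 = -672 + 4164 = 3492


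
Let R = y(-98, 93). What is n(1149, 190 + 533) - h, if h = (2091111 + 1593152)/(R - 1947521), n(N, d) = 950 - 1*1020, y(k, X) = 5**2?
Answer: -132640457/1947496 ≈ -68.108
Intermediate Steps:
y(k, X) = 25
R = 25
n(N, d) = -70 (n(N, d) = 950 - 1020 = -70)
h = -3684263/1947496 (h = (2091111 + 1593152)/(25 - 1947521) = 3684263/(-1947496) = 3684263*(-1/1947496) = -3684263/1947496 ≈ -1.8918)
n(1149, 190 + 533) - h = -70 - 1*(-3684263/1947496) = -70 + 3684263/1947496 = -132640457/1947496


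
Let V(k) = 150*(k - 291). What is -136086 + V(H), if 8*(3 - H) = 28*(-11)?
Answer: -173511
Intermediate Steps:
H = 83/2 (H = 3 - 7*(-11)/2 = 3 - ⅛*(-308) = 3 + 77/2 = 83/2 ≈ 41.500)
V(k) = -43650 + 150*k (V(k) = 150*(-291 + k) = -43650 + 150*k)
-136086 + V(H) = -136086 + (-43650 + 150*(83/2)) = -136086 + (-43650 + 6225) = -136086 - 37425 = -173511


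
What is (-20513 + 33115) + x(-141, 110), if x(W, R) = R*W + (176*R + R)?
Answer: 16562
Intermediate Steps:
x(W, R) = 177*R + R*W (x(W, R) = R*W + 177*R = 177*R + R*W)
(-20513 + 33115) + x(-141, 110) = (-20513 + 33115) + 110*(177 - 141) = 12602 + 110*36 = 12602 + 3960 = 16562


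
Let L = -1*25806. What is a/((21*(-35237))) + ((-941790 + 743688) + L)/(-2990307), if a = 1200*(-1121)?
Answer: 465360860724/245862044771 ≈ 1.8928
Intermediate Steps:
L = -25806
a = -1345200
a/((21*(-35237))) + ((-941790 + 743688) + L)/(-2990307) = -1345200/(21*(-35237)) + ((-941790 + 743688) - 25806)/(-2990307) = -1345200/(-739977) + (-198102 - 25806)*(-1/2990307) = -1345200*(-1/739977) - 223908*(-1/2990307) = 448400/246659 + 74636/996769 = 465360860724/245862044771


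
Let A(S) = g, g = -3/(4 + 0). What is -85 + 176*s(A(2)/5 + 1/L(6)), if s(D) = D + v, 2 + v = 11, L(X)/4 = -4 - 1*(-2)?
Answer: 7253/5 ≈ 1450.6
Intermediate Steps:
L(X) = -8 (L(X) = 4*(-4 - 1*(-2)) = 4*(-4 + 2) = 4*(-2) = -8)
g = -¾ (g = -3/4 = -3*¼ = -¾ ≈ -0.75000)
v = 9 (v = -2 + 11 = 9)
A(S) = -¾
s(D) = 9 + D (s(D) = D + 9 = 9 + D)
-85 + 176*s(A(2)/5 + 1/L(6)) = -85 + 176*(9 + (-¾/5 + 1/(-8))) = -85 + 176*(9 + (-¾*⅕ + 1*(-⅛))) = -85 + 176*(9 + (-3/20 - ⅛)) = -85 + 176*(9 - 11/40) = -85 + 176*(349/40) = -85 + 7678/5 = 7253/5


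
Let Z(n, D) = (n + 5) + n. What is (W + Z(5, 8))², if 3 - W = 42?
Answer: 576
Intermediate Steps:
W = -39 (W = 3 - 1*42 = 3 - 42 = -39)
Z(n, D) = 5 + 2*n (Z(n, D) = (5 + n) + n = 5 + 2*n)
(W + Z(5, 8))² = (-39 + (5 + 2*5))² = (-39 + (5 + 10))² = (-39 + 15)² = (-24)² = 576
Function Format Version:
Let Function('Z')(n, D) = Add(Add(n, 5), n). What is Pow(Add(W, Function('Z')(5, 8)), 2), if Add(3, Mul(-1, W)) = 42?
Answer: 576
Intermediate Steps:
W = -39 (W = Add(3, Mul(-1, 42)) = Add(3, -42) = -39)
Function('Z')(n, D) = Add(5, Mul(2, n)) (Function('Z')(n, D) = Add(Add(5, n), n) = Add(5, Mul(2, n)))
Pow(Add(W, Function('Z')(5, 8)), 2) = Pow(Add(-39, Add(5, Mul(2, 5))), 2) = Pow(Add(-39, Add(5, 10)), 2) = Pow(Add(-39, 15), 2) = Pow(-24, 2) = 576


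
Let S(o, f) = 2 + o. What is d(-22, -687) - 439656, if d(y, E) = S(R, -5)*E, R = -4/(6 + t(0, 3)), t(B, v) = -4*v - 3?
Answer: -1324006/3 ≈ -4.4134e+5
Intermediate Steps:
t(B, v) = -3 - 4*v
R = 4/9 (R = -4/(6 + (-3 - 4*3)) = -4/(6 + (-3 - 12)) = -4/(6 - 15) = -4/(-9) = -1/9*(-4) = 4/9 ≈ 0.44444)
d(y, E) = 22*E/9 (d(y, E) = (2 + 4/9)*E = 22*E/9)
d(-22, -687) - 439656 = (22/9)*(-687) - 439656 = -5038/3 - 439656 = -1324006/3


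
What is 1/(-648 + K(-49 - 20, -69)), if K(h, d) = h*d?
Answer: 1/4113 ≈ 0.00024313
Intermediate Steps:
K(h, d) = d*h
1/(-648 + K(-49 - 20, -69)) = 1/(-648 - 69*(-49 - 20)) = 1/(-648 - 69*(-69)) = 1/(-648 + 4761) = 1/4113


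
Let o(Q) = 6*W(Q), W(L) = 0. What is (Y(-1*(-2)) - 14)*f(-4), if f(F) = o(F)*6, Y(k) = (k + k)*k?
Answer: 0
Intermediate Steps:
Y(k) = 2*k² (Y(k) = (2*k)*k = 2*k²)
o(Q) = 0 (o(Q) = 6*0 = 0)
f(F) = 0 (f(F) = 0*6 = 0)
(Y(-1*(-2)) - 14)*f(-4) = (2*(-1*(-2))² - 14)*0 = (2*2² - 14)*0 = (2*4 - 14)*0 = (8 - 14)*0 = -6*0 = 0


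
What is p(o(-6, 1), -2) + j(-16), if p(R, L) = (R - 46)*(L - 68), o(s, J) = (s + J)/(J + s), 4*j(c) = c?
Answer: 3146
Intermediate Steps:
j(c) = c/4
o(s, J) = 1 (o(s, J) = (J + s)/(J + s) = 1)
p(R, L) = (-68 + L)*(-46 + R) (p(R, L) = (-46 + R)*(-68 + L) = (-68 + L)*(-46 + R))
p(o(-6, 1), -2) + j(-16) = (3128 - 68*1 - 46*(-2) - 2*1) + (1/4)*(-16) = (3128 - 68 + 92 - 2) - 4 = 3150 - 4 = 3146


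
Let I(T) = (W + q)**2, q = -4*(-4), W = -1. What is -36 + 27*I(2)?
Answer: 6039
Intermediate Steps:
q = 16
I(T) = 225 (I(T) = (-1 + 16)**2 = 15**2 = 225)
-36 + 27*I(2) = -36 + 27*225 = -36 + 6075 = 6039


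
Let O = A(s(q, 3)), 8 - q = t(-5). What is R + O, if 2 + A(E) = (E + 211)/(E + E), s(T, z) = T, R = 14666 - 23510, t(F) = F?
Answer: -114886/13 ≈ -8837.4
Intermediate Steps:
R = -8844
q = 13 (q = 8 - 1*(-5) = 8 + 5 = 13)
A(E) = -2 + (211 + E)/(2*E) (A(E) = -2 + (E + 211)/(E + E) = -2 + (211 + E)/((2*E)) = -2 + (211 + E)*(1/(2*E)) = -2 + (211 + E)/(2*E))
O = 86/13 (O = (1/2)*(211 - 3*13)/13 = (1/2)*(1/13)*(211 - 39) = (1/2)*(1/13)*172 = 86/13 ≈ 6.6154)
R + O = -8844 + 86/13 = -114886/13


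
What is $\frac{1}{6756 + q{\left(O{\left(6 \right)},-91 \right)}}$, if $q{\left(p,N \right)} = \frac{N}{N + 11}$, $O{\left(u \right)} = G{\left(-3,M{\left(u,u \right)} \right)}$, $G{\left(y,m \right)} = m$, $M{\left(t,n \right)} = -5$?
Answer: $\frac{80}{540571} \approx 0.00014799$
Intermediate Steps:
$O{\left(u \right)} = -5$
$q{\left(p,N \right)} = \frac{N}{11 + N}$
$\frac{1}{6756 + q{\left(O{\left(6 \right)},-91 \right)}} = \frac{1}{6756 - \frac{91}{11 - 91}} = \frac{1}{6756 - \frac{91}{-80}} = \frac{1}{6756 - - \frac{91}{80}} = \frac{1}{6756 + \frac{91}{80}} = \frac{1}{\frac{540571}{80}} = \frac{80}{540571}$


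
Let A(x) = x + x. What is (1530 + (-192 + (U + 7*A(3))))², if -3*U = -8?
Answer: 17205904/9 ≈ 1.9118e+6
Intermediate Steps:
U = 8/3 (U = -⅓*(-8) = 8/3 ≈ 2.6667)
A(x) = 2*x
(1530 + (-192 + (U + 7*A(3))))² = (1530 + (-192 + (8/3 + 7*(2*3))))² = (1530 + (-192 + (8/3 + 7*6)))² = (1530 + (-192 + (8/3 + 42)))² = (1530 + (-192 + 134/3))² = (1530 - 442/3)² = (4148/3)² = 17205904/9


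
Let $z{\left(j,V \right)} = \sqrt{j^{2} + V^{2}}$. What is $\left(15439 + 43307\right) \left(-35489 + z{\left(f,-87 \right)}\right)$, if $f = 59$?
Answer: $-2084836794 + 293730 \sqrt{442} \approx -2.0787 \cdot 10^{9}$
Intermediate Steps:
$z{\left(j,V \right)} = \sqrt{V^{2} + j^{2}}$
$\left(15439 + 43307\right) \left(-35489 + z{\left(f,-87 \right)}\right) = \left(15439 + 43307\right) \left(-35489 + \sqrt{\left(-87\right)^{2} + 59^{2}}\right) = 58746 \left(-35489 + \sqrt{7569 + 3481}\right) = 58746 \left(-35489 + \sqrt{11050}\right) = 58746 \left(-35489 + 5 \sqrt{442}\right) = -2084836794 + 293730 \sqrt{442}$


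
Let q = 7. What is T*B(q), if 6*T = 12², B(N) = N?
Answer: 168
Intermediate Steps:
T = 24 (T = (⅙)*12² = (⅙)*144 = 24)
T*B(q) = 24*7 = 168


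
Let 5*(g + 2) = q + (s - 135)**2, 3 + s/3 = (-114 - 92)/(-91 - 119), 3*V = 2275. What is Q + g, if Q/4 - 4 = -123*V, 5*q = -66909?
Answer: -2277170486/6125 ≈ -3.7178e+5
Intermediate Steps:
q = -66909/5 (q = (1/5)*(-66909) = -66909/5 ≈ -13382.)
V = 2275/3 (V = (1/3)*2275 = 2275/3 ≈ 758.33)
s = -212/35 (s = -9 + 3*((-114 - 92)/(-91 - 119)) = -9 + 3*(-206/(-210)) = -9 + 3*(-206*(-1/210)) = -9 + 3*(103/105) = -9 + 103/35 = -212/35 ≈ -6.0571)
Q = -373084 (Q = 16 + 4*(-123*2275/3) = 16 + 4*(-93275) = 16 - 373100 = -373084)
g = 7969014/6125 (g = -2 + (-66909/5 + (-212/35 - 135)**2)/5 = -2 + (-66909/5 + (-4937/35)**2)/5 = -2 + (-66909/5 + 24373969/1225)/5 = -2 + (1/5)*(7981264/1225) = -2 + 7981264/6125 = 7969014/6125 ≈ 1301.1)
Q + g = -373084 + 7969014/6125 = -2277170486/6125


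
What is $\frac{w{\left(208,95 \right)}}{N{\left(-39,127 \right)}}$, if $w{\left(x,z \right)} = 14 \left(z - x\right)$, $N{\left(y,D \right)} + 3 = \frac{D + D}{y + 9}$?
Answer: $\frac{11865}{86} \approx 137.97$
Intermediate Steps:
$N{\left(y,D \right)} = -3 + \frac{2 D}{9 + y}$ ($N{\left(y,D \right)} = -3 + \frac{D + D}{y + 9} = -3 + \frac{2 D}{9 + y}$)
$w{\left(x,z \right)} = - 14 x + 14 z$
$\frac{w{\left(208,95 \right)}}{N{\left(-39,127 \right)}} = \frac{\left(-14\right) 208 + 14 \cdot 95}{\frac{1}{9 - 39} \left(-27 - -117 + 2 \cdot 127\right)} = \frac{-2912 + 1330}{\frac{1}{-30} \left(-27 + 117 + 254\right)} = - \frac{1582}{\left(- \frac{1}{30}\right) 344} = - \frac{1582}{- \frac{172}{15}} = \left(-1582\right) \left(- \frac{15}{172}\right) = \frac{11865}{86}$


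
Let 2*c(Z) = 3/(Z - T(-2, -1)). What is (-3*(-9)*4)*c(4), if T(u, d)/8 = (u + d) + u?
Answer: 81/22 ≈ 3.6818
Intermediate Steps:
T(u, d) = 8*d + 16*u (T(u, d) = 8*((u + d) + u) = 8*((d + u) + u) = 8*(d + 2*u) = 8*d + 16*u)
c(Z) = 3/(2*(40 + Z)) (c(Z) = (3/(Z - (8*(-1) + 16*(-2))))/2 = (3/(Z - (-8 - 32)))/2 = (3/(Z - 1*(-40)))/2 = (3/(Z + 40))/2 = (3/(40 + Z))/2 = 3/(2*(40 + Z)))
(-3*(-9)*4)*c(4) = (-3*(-9)*4)*(3/(2*(40 + 4))) = (27*4)*((3/2)/44) = 108*((3/2)*(1/44)) = 108*(3/88) = 81/22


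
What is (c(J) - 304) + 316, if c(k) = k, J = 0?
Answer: 12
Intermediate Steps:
(c(J) - 304) + 316 = (0 - 304) + 316 = -304 + 316 = 12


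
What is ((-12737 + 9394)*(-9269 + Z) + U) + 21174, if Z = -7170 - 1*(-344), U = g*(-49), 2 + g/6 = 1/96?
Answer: 861237503/16 ≈ 5.3827e+7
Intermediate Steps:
g = -191/16 (g = -12 + 6/96 = -12 + 6*(1/96) = -12 + 1/16 = -191/16 ≈ -11.938)
U = 9359/16 (U = -191/16*(-49) = 9359/16 ≈ 584.94)
Z = -6826 (Z = -7170 + 344 = -6826)
((-12737 + 9394)*(-9269 + Z) + U) + 21174 = ((-12737 + 9394)*(-9269 - 6826) + 9359/16) + 21174 = (-3343*(-16095) + 9359/16) + 21174 = (53805585 + 9359/16) + 21174 = 860898719/16 + 21174 = 861237503/16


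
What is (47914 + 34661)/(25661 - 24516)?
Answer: 16515/229 ≈ 72.118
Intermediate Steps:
(47914 + 34661)/(25661 - 24516) = 82575/1145 = 82575*(1/1145) = 16515/229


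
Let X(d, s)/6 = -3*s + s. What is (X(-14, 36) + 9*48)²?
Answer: 0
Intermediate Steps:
X(d, s) = -12*s (X(d, s) = 6*(-3*s + s) = 6*(-2*s) = -12*s)
(X(-14, 36) + 9*48)² = (-12*36 + 9*48)² = (-432 + 432)² = 0² = 0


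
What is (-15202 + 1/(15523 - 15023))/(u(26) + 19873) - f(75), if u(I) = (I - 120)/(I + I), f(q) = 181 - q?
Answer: -13790064487/129162750 ≈ -106.77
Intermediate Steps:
u(I) = (-120 + I)/(2*I) (u(I) = (-120 + I)/((2*I)) = (-120 + I)*(1/(2*I)) = (-120 + I)/(2*I))
(-15202 + 1/(15523 - 15023))/(u(26) + 19873) - f(75) = (-15202 + 1/(15523 - 15023))/((½)*(-120 + 26)/26 + 19873) - (181 - 1*75) = (-15202 + 1/500)/((½)*(1/26)*(-94) + 19873) - (181 - 75) = (-15202 + 1/500)/(-47/26 + 19873) - 1*106 = -7600999/(500*516651/26) - 106 = -7600999/500*26/516651 - 106 = -98812987/129162750 - 106 = -13790064487/129162750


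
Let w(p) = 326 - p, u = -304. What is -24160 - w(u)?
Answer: -24790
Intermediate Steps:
-24160 - w(u) = -24160 - (326 - 1*(-304)) = -24160 - (326 + 304) = -24160 - 1*630 = -24160 - 630 = -24790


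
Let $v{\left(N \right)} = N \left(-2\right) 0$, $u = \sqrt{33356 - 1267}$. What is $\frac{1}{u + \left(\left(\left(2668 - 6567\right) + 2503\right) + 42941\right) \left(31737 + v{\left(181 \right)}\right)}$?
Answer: $\frac{1318513665}{1738478284791700136} - \frac{\sqrt{32089}}{1738478284791700136} \approx 7.5843 \cdot 10^{-10}$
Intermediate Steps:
$u = \sqrt{32089} \approx 179.13$
$v{\left(N \right)} = 0$ ($v{\left(N \right)} = - 2 N 0 = 0$)
$\frac{1}{u + \left(\left(\left(2668 - 6567\right) + 2503\right) + 42941\right) \left(31737 + v{\left(181 \right)}\right)} = \frac{1}{\sqrt{32089} + \left(\left(\left(2668 - 6567\right) + 2503\right) + 42941\right) \left(31737 + 0\right)} = \frac{1}{\sqrt{32089} + \left(\left(-3899 + 2503\right) + 42941\right) 31737} = \frac{1}{\sqrt{32089} + \left(-1396 + 42941\right) 31737} = \frac{1}{\sqrt{32089} + 41545 \cdot 31737} = \frac{1}{\sqrt{32089} + 1318513665} = \frac{1}{1318513665 + \sqrt{32089}}$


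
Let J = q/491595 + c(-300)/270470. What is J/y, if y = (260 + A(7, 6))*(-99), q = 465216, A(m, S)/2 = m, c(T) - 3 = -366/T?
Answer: -419430153503/12022396882353000 ≈ -3.4887e-5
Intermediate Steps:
c(T) = 3 - 366/T
A(m, S) = 2*m
y = -27126 (y = (260 + 2*7)*(-99) = (260 + 14)*(-99) = 274*(-99) = -27126)
J = 419430153503/443205665500 (J = 465216/491595 + (3 - 366/(-300))/270470 = 465216*(1/491595) + (3 - 366*(-1/300))*(1/270470) = 155072/163865 + (3 + 61/50)*(1/270470) = 155072/163865 + (211/50)*(1/270470) = 155072/163865 + 211/13523500 = 419430153503/443205665500 ≈ 0.94636)
J/y = (419430153503/443205665500)/(-27126) = (419430153503/443205665500)*(-1/27126) = -419430153503/12022396882353000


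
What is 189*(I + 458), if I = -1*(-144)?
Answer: 113778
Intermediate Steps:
I = 144
189*(I + 458) = 189*(144 + 458) = 189*602 = 113778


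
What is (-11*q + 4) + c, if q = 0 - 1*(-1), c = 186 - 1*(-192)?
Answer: 371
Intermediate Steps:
c = 378 (c = 186 + 192 = 378)
q = 1 (q = 0 + 1 = 1)
(-11*q + 4) + c = (-11*1 + 4) + 378 = (-11 + 4) + 378 = -7 + 378 = 371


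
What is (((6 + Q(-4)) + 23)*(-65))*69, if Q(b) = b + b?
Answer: -94185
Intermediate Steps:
Q(b) = 2*b
(((6 + Q(-4)) + 23)*(-65))*69 = (((6 + 2*(-4)) + 23)*(-65))*69 = (((6 - 8) + 23)*(-65))*69 = ((-2 + 23)*(-65))*69 = (21*(-65))*69 = -1365*69 = -94185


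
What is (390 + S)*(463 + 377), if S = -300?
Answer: 75600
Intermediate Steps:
(390 + S)*(463 + 377) = (390 - 300)*(463 + 377) = 90*840 = 75600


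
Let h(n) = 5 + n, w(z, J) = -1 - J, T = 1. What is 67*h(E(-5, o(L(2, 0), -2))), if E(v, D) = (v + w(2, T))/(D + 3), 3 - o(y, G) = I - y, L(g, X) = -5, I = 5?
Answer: 1809/4 ≈ 452.25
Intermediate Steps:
o(y, G) = -2 + y (o(y, G) = 3 - (5 - y) = 3 + (-5 + y) = -2 + y)
E(v, D) = (-2 + v)/(3 + D) (E(v, D) = (v + (-1 - 1*1))/(D + 3) = (v + (-1 - 1))/(3 + D) = (v - 2)/(3 + D) = (-2 + v)/(3 + D))
67*h(E(-5, o(L(2, 0), -2))) = 67*(5 + (-2 - 5)/(3 + (-2 - 5))) = 67*(5 - 7/(3 - 7)) = 67*(5 - 7/(-4)) = 67*(5 - ¼*(-7)) = 67*(5 + 7/4) = 67*(27/4) = 1809/4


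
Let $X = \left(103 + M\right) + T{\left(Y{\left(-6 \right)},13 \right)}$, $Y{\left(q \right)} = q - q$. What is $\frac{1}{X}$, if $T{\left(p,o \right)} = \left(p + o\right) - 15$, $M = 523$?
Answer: $\frac{1}{624} \approx 0.0016026$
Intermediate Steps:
$Y{\left(q \right)} = 0$
$T{\left(p,o \right)} = -15 + o + p$ ($T{\left(p,o \right)} = \left(o + p\right) - 15 = -15 + o + p$)
$X = 624$ ($X = \left(103 + 523\right) + \left(-15 + 13 + 0\right) = 626 - 2 = 624$)
$\frac{1}{X} = \frac{1}{624}$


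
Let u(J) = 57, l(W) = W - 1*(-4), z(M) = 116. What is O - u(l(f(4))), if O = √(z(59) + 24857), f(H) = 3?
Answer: -57 + √24973 ≈ 101.03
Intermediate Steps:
l(W) = 4 + W (l(W) = W + 4 = 4 + W)
O = √24973 (O = √(116 + 24857) = √24973 ≈ 158.03)
O - u(l(f(4))) = √24973 - 1*57 = √24973 - 57 = -57 + √24973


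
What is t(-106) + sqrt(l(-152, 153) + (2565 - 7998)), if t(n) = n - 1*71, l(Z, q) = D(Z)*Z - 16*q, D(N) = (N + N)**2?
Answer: -177 + I*sqrt(14055113) ≈ -177.0 + 3749.0*I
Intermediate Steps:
D(N) = 4*N**2 (D(N) = (2*N)**2 = 4*N**2)
l(Z, q) = -16*q + 4*Z**3 (l(Z, q) = (4*Z**2)*Z - 16*q = 4*Z**3 - 16*q = -16*q + 4*Z**3)
t(n) = -71 + n (t(n) = n - 71 = -71 + n)
t(-106) + sqrt(l(-152, 153) + (2565 - 7998)) = (-71 - 106) + sqrt((-16*153 + 4*(-152)**3) + (2565 - 7998)) = -177 + sqrt((-2448 + 4*(-3511808)) - 5433) = -177 + sqrt((-2448 - 14047232) - 5433) = -177 + sqrt(-14049680 - 5433) = -177 + sqrt(-14055113) = -177 + I*sqrt(14055113)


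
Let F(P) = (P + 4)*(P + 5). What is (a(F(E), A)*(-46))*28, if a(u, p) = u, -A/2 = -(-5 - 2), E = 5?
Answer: -115920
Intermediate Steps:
F(P) = (4 + P)*(5 + P)
A = -14 (A = -(-2)*(-5 - 2) = -(-2)*(-7) = -2*7 = -14)
(a(F(E), A)*(-46))*28 = ((20 + 5**2 + 9*5)*(-46))*28 = ((20 + 25 + 45)*(-46))*28 = (90*(-46))*28 = -4140*28 = -115920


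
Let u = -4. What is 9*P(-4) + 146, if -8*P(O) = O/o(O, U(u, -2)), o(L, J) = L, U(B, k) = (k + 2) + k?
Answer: 1159/8 ≈ 144.88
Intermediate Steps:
U(B, k) = 2 + 2*k (U(B, k) = (2 + k) + k = 2 + 2*k)
P(O) = -1/8 (P(O) = -O/(8*O) = -1/8*1 = -1/8)
9*P(-4) + 146 = 9*(-1/8) + 146 = -9/8 + 146 = 1159/8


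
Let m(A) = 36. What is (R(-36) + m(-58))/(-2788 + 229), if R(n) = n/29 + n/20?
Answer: -1593/123685 ≈ -0.012879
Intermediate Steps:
R(n) = 49*n/580 (R(n) = n*(1/29) + n*(1/20) = n/29 + n/20 = 49*n/580)
(R(-36) + m(-58))/(-2788 + 229) = ((49/580)*(-36) + 36)/(-2788 + 229) = (-441/145 + 36)/(-2559) = (4779/145)*(-1/2559) = -1593/123685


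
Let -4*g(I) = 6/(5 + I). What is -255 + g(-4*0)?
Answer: -2553/10 ≈ -255.30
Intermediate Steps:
g(I) = -3/(2*(5 + I))
-255 + g(-4*0) = -255 - 3/(10 + 2*(-4*0)) = -255 - 3/(10 + 2*0) = -255 - 3/(10 + 0) = -255 - 3/10 = -2553/10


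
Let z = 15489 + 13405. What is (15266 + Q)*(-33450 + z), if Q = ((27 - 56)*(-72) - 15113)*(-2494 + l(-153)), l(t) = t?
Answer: -157147561196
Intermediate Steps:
Q = 34477175 (Q = ((27 - 56)*(-72) - 15113)*(-2494 - 153) = (-29*(-72) - 15113)*(-2647) = (2088 - 15113)*(-2647) = -13025*(-2647) = 34477175)
z = 28894
(15266 + Q)*(-33450 + z) = (15266 + 34477175)*(-33450 + 28894) = 34492441*(-4556) = -157147561196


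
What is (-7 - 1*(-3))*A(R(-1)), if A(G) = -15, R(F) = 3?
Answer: 60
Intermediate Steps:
(-7 - 1*(-3))*A(R(-1)) = (-7 - 1*(-3))*(-15) = (-7 + 3)*(-15) = -4*(-15) = 60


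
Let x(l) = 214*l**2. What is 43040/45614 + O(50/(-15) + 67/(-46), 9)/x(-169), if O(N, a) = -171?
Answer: 131527502083/139397615578 ≈ 0.94354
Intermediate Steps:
43040/45614 + O(50/(-15) + 67/(-46), 9)/x(-169) = 43040/45614 - 171/(214*(-169)**2) = 43040*(1/45614) - 171/(214*28561) = 21520/22807 - 171/6112054 = 131527502083/139397615578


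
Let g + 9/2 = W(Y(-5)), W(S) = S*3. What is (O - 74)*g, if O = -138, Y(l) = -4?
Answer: 3498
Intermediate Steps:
W(S) = 3*S
g = -33/2 (g = -9/2 + 3*(-4) = -9/2 - 12 = -33/2 ≈ -16.500)
(O - 74)*g = (-138 - 74)*(-33/2) = -212*(-33/2) = 3498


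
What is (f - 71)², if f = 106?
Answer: 1225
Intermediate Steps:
(f - 71)² = (106 - 71)² = 35² = 1225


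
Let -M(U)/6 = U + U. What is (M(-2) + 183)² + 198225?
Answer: 241074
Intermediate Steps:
M(U) = -12*U (M(U) = -6*(U + U) = -12*U)
(M(-2) + 183)² + 198225 = (-12*(-2) + 183)² + 198225 = (24 + 183)² + 198225 = 207² + 198225 = 42849 + 198225 = 241074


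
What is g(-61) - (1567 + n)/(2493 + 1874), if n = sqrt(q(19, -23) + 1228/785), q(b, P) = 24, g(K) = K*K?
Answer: 16248040/4367 - 2*sqrt(3938345)/3428095 ≈ 3720.6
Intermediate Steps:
g(K) = K**2
n = 2*sqrt(3938345)/785 (n = sqrt(24 + 1228/785) = sqrt(20068/785) = 2*sqrt(3938345)/785 ≈ 5.0561)
g(-61) - (1567 + n)/(2493 + 1874) = (-61)**2 - (1567 + 2*sqrt(3938345)/785)/(2493 + 1874) = 3721 - (1567 + 2*sqrt(3938345)/785)/4367 = 3721 - (1567/4367 + 2*sqrt(3938345)/3428095) = 3721 + (-1567/4367 - 2*sqrt(3938345)/3428095) = 16248040/4367 - 2*sqrt(3938345)/3428095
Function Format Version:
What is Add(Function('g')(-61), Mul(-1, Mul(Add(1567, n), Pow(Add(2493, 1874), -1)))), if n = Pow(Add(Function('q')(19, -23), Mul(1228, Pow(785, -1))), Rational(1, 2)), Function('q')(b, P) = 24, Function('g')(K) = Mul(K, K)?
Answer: Add(Rational(16248040, 4367), Mul(Rational(-2, 3428095), Pow(3938345, Rational(1, 2)))) ≈ 3720.6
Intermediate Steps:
Function('g')(K) = Pow(K, 2)
n = Mul(Rational(2, 785), Pow(3938345, Rational(1, 2))) (n = Pow(Add(24, Mul(1228, Pow(785, -1))), Rational(1, 2)) = Pow(Add(24, Mul(1228, Rational(1, 785))), Rational(1, 2)) = Pow(Add(24, Rational(1228, 785)), Rational(1, 2)) = Pow(Rational(20068, 785), Rational(1, 2)) = Mul(Rational(2, 785), Pow(3938345, Rational(1, 2))) ≈ 5.0561)
Add(Function('g')(-61), Mul(-1, Mul(Add(1567, n), Pow(Add(2493, 1874), -1)))) = Add(Pow(-61, 2), Mul(-1, Mul(Add(1567, Mul(Rational(2, 785), Pow(3938345, Rational(1, 2)))), Pow(Add(2493, 1874), -1)))) = Add(3721, Mul(-1, Mul(Add(1567, Mul(Rational(2, 785), Pow(3938345, Rational(1, 2)))), Pow(4367, -1)))) = Add(3721, Mul(-1, Mul(Add(1567, Mul(Rational(2, 785), Pow(3938345, Rational(1, 2)))), Rational(1, 4367)))) = Add(3721, Mul(-1, Add(Rational(1567, 4367), Mul(Rational(2, 3428095), Pow(3938345, Rational(1, 2)))))) = Add(3721, Add(Rational(-1567, 4367), Mul(Rational(-2, 3428095), Pow(3938345, Rational(1, 2))))) = Add(Rational(16248040, 4367), Mul(Rational(-2, 3428095), Pow(3938345, Rational(1, 2))))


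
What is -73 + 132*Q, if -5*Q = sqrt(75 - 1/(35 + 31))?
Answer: -73 - 14*sqrt(6666)/5 ≈ -301.61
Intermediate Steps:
Q = -7*sqrt(6666)/330 (Q = -sqrt(75 - 1/(35 + 31))/5 = -sqrt(75 - 1/66)/5 = -7*sqrt(6666)/330 ≈ -1.7319)
-73 + 132*Q = -73 + 132*(-7*sqrt(6666)/330) = -73 - 14*sqrt(6666)/5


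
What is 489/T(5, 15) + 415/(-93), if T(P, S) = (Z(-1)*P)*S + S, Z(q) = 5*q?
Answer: -21653/3720 ≈ -5.8207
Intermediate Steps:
T(P, S) = S - 5*P*S (T(P, S) = ((5*(-1))*P)*S + S = (-5*P)*S + S = -5*P*S + S = S - 5*P*S)
489/T(5, 15) + 415/(-93) = 489/((15*(1 - 5*5))) + 415/(-93) = 489/((15*(1 - 25))) + 415*(-1/93) = 489/((15*(-24))) - 415/93 = 489/(-360) - 415/93 = 489*(-1/360) - 415/93 = -163/120 - 415/93 = -21653/3720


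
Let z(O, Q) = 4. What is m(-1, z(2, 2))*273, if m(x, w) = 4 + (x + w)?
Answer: 1911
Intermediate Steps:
m(x, w) = 4 + w + x (m(x, w) = 4 + (w + x) = 4 + w + x)
m(-1, z(2, 2))*273 = (4 + 4 - 1)*273 = 7*273 = 1911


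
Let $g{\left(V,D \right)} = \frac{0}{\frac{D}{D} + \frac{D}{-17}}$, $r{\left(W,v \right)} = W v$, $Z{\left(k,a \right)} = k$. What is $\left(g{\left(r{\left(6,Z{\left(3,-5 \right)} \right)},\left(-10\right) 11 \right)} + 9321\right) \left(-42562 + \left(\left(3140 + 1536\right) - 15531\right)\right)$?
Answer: $-497899857$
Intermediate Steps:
$g{\left(V,D \right)} = 0$ ($g{\left(V,D \right)} = \frac{0}{1 + D \left(- \frac{1}{17}\right)} = \frac{0}{1 - \frac{D}{17}} = 0$)
$\left(g{\left(r{\left(6,Z{\left(3,-5 \right)} \right)},\left(-10\right) 11 \right)} + 9321\right) \left(-42562 + \left(\left(3140 + 1536\right) - 15531\right)\right) = \left(0 + 9321\right) \left(-42562 + \left(\left(3140 + 1536\right) - 15531\right)\right) = 9321 \left(-42562 + \left(4676 - 15531\right)\right) = 9321 \left(-42562 - 10855\right) = 9321 \left(-53417\right) = -497899857$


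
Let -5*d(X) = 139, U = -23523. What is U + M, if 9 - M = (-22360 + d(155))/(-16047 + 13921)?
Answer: -250065759/10630 ≈ -23525.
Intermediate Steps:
d(X) = -139/5 (d(X) = -⅕*139 = -139/5)
M = -16269/10630 (M = 9 - (-22360 - 139/5)/(-16047 + 13921) = 9 - (-111939)/(5*(-2126)) = 9 - (-111939)*(-1)/(5*2126) = 9 - 1*111939/10630 = 9 - 111939/10630 = -16269/10630 ≈ -1.5305)
U + M = -23523 - 16269/10630 = -250065759/10630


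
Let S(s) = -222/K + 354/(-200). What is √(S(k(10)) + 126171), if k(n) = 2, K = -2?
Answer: √12628023/10 ≈ 355.36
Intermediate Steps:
S(s) = 10923/100 (S(s) = -222/(-2) + 354/(-200) = -222*(-½) + 354*(-1/200) = 111 - 177/100 = 10923/100)
√(S(k(10)) + 126171) = √(10923/100 + 126171) = √(12628023/100) = √12628023/10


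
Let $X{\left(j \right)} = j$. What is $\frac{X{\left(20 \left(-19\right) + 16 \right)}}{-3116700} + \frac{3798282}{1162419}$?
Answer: $\frac{986544052493}{301909274775} \approx 3.2677$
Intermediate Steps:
$\frac{X{\left(20 \left(-19\right) + 16 \right)}}{-3116700} + \frac{3798282}{1162419} = \frac{20 \left(-19\right) + 16}{-3116700} + \frac{3798282}{1162419} = \left(-380 + 16\right) \left(- \frac{1}{3116700}\right) + 3798282 \cdot \frac{1}{1162419} = \left(-364\right) \left(- \frac{1}{3116700}\right) + \frac{1266094}{387473} = \frac{91}{779175} + \frac{1266094}{387473} = \frac{986544052493}{301909274775}$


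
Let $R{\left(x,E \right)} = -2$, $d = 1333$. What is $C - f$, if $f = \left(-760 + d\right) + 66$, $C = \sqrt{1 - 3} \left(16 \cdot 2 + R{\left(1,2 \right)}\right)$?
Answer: $-639 + 30 i \sqrt{2} \approx -639.0 + 42.426 i$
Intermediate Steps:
$C = 30 i \sqrt{2}$ ($C = \sqrt{1 - 3} \left(16 \cdot 2 - 2\right) = \sqrt{-2} \left(32 - 2\right) = i \sqrt{2} \cdot 30 = 30 i \sqrt{2} \approx 42.426 i$)
$f = 639$ ($f = \left(-760 + 1333\right) + 66 = 573 + 66 = 639$)
$C - f = 30 i \sqrt{2} - 639 = -639 + 30 i \sqrt{2}$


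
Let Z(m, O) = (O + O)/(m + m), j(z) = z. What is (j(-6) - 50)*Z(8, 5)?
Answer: -35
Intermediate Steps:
Z(m, O) = O/m (Z(m, O) = (2*O)/((2*m)) = (2*O)*(1/(2*m)) = O/m)
(j(-6) - 50)*Z(8, 5) = (-6 - 50)*(5/8) = -280/8 = -56*5/8 = -35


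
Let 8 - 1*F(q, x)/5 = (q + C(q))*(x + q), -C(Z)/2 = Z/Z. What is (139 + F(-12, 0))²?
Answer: 436921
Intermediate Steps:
C(Z) = -2 (C(Z) = -2*Z/Z = -2*1 = -2)
F(q, x) = 40 - 5*(-2 + q)*(q + x) (F(q, x) = 40 - 5*(q - 2)*(x + q) = 40 - 5*(-2 + q)*(q + x))
(139 + F(-12, 0))² = (139 + (40 - 5*(-12)² + 10*(-12) + 10*0 - 5*(-12)*0))² = (139 + (40 - 5*144 - 120 + 0 + 0))² = (139 + (40 - 720 - 120 + 0 + 0))² = (139 - 800)² = (-661)² = 436921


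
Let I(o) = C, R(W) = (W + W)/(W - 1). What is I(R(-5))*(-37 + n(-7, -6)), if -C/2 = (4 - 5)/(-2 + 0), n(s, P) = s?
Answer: 44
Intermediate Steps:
R(W) = 2*W/(-1 + W) (R(W) = (2*W)/(-1 + W) = 2*W/(-1 + W))
C = -1 (C = -2*(4 - 5)/(-2 + 0) = -(-2)/(-2) = -(-2)*(-1)/2 = -2*1/2 = -1)
I(o) = -1
I(R(-5))*(-37 + n(-7, -6)) = -(-37 - 7) = -1*(-44) = 44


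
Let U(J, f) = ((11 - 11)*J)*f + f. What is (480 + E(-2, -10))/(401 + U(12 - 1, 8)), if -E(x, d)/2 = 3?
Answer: 474/409 ≈ 1.1589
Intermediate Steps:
E(x, d) = -6 (E(x, d) = -2*3 = -6)
U(J, f) = f (U(J, f) = (0*J)*f + f = 0*f + f = 0 + f = f)
(480 + E(-2, -10))/(401 + U(12 - 1, 8)) = (480 - 6)/(401 + 8) = 474/409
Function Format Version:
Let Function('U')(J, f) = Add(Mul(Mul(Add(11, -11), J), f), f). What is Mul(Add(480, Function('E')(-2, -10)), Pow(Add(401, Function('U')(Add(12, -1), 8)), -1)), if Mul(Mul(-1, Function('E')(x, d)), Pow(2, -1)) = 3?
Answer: Rational(474, 409) ≈ 1.1589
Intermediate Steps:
Function('E')(x, d) = -6 (Function('E')(x, d) = Mul(-2, 3) = -6)
Function('U')(J, f) = f (Function('U')(J, f) = Add(Mul(Mul(0, J), f), f) = Add(Mul(0, f), f) = Add(0, f) = f)
Mul(Add(480, Function('E')(-2, -10)), Pow(Add(401, Function('U')(Add(12, -1), 8)), -1)) = Mul(Add(480, -6), Pow(Add(401, 8), -1)) = Mul(474, Pow(409, -1)) = Mul(474, Rational(1, 409)) = Rational(474, 409)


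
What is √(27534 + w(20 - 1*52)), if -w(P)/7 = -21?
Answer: √27681 ≈ 166.38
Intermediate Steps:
w(P) = 147 (w(P) = -7*(-21) = 147)
√(27534 + w(20 - 1*52)) = √(27534 + 147) = √27681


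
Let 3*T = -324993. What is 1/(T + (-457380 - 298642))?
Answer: -1/864353 ≈ -1.1569e-6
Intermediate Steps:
T = -108331 (T = (⅓)*(-324993) = -108331)
1/(T + (-457380 - 298642)) = 1/(-108331 + (-457380 - 298642)) = 1/(-108331 - 756022) = 1/(-864353) = -1/864353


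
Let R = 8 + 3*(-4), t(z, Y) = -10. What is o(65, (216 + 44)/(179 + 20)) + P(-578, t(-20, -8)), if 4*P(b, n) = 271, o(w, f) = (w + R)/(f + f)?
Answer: 47369/520 ≈ 91.094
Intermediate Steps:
R = -4 (R = 8 - 12 = -4)
o(w, f) = (-4 + w)/(2*f) (o(w, f) = (w - 4)/(f + f) = (-4 + w)/((2*f)) = (-4 + w)*(1/(2*f)) = (-4 + w)/(2*f))
P(b, n) = 271/4 (P(b, n) = (1/4)*271 = 271/4)
o(65, (216 + 44)/(179 + 20)) + P(-578, t(-20, -8)) = (-4 + 65)/(2*(((216 + 44)/(179 + 20)))) + 271/4 = (1/2)*61/(260/199) + 271/4 = (1/2)*(199/260)*61 + 271/4 = 12139/520 + 271/4 = 47369/520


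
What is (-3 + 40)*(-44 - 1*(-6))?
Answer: -1406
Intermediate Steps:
(-3 + 40)*(-44 - 1*(-6)) = 37*(-44 + 6) = 37*(-38) = -1406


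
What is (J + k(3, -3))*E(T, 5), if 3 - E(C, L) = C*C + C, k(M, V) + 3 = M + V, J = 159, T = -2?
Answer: 156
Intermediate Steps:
k(M, V) = -3 + M + V (k(M, V) = -3 + (M + V) = -3 + M + V)
E(C, L) = 3 - C - C² (E(C, L) = 3 - (C*C + C) = 3 - (C² + C) = 3 - (C + C²) = 3 + (-C - C²) = 3 - C - C²)
(J + k(3, -3))*E(T, 5) = (159 + (-3 + 3 - 3))*(3 - 1*(-2) - 1*(-2)²) = (159 - 3)*(3 + 2 - 1*4) = 156*(3 + 2 - 4) = 156*1 = 156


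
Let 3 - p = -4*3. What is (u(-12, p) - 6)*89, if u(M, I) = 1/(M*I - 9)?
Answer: -101015/189 ≈ -534.47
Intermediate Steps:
p = 15 (p = 3 - (-4)*3 = 3 - 1*(-12) = 3 + 12 = 15)
u(M, I) = 1/(-9 + I*M) (u(M, I) = 1/(I*M - 9) = 1/(-9 + I*M))
(u(-12, p) - 6)*89 = (1/(-9 + 15*(-12)) - 6)*89 = (1/(-9 - 180) - 6)*89 = (1/(-189) - 6)*89 = (-1/189 - 6)*89 = -1135/189*89 = -101015/189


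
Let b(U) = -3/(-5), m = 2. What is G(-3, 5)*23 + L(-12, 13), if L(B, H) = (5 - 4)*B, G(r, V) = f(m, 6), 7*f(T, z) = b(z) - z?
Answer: -1041/35 ≈ -29.743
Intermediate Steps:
b(U) = ⅗ (b(U) = -3*(-⅕) = ⅗)
f(T, z) = 3/35 - z/7 (f(T, z) = (⅗ - z)/7 = 3/35 - z/7)
G(r, V) = -27/35 (G(r, V) = 3/35 - ⅐*6 = 3/35 - 6/7 = -27/35)
L(B, H) = B (L(B, H) = 1*B = B)
G(-3, 5)*23 + L(-12, 13) = -27/35*23 - 12 = -621/35 - 12 = -1041/35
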